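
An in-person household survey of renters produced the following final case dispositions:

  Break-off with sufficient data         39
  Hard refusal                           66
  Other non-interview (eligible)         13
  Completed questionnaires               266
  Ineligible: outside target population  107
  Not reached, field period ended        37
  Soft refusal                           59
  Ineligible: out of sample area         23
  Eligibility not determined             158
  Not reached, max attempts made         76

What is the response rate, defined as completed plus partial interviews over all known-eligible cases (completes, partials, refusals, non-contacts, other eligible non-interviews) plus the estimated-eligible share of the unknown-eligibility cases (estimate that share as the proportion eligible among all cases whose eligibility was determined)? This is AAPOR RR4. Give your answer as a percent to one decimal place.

44.6%

Refused = 66 + 59 = 125
Never reached = 37 + 76 = 113
Screened out, ineligible = 107 + 23 = 130
Top = 266 + 39 = 305
Determined eligible = 266 + 39 + 125 + 113 + 13 = 556
e = 556 / (556 + 130) = 556 / 686 = 0.8105
Eligible share of unknowns = 0.8105 × 158 = 128.06
Base = 556 + 128.06 = 684.06
RR4 = 305 / 684.06 = 0.4459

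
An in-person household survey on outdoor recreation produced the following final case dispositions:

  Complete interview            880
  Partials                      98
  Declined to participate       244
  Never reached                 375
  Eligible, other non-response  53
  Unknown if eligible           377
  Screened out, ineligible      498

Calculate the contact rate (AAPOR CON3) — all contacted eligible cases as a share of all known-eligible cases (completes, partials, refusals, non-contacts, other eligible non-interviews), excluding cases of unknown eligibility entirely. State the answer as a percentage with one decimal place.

77.3%

Numerator → 880 + 98 + 244 + 53 = 1275
Denominator → 880 + 98 + 244 + 375 + 53 = 1650
CON3 = 1275 / 1650 = 0.7727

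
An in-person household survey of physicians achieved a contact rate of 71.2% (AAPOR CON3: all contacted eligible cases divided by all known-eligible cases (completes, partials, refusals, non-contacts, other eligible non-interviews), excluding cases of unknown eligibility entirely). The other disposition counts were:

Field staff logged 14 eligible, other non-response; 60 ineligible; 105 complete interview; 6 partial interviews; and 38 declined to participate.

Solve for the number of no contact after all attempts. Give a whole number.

66

Top = 105 + 6 + 38 + 14 = 163
CON3 = 163 / D = 0.712
D = 163 / 0.712 = 228.9
Rest of base = 163
no contact after all attempts = 228.9 − 163 ≈ 66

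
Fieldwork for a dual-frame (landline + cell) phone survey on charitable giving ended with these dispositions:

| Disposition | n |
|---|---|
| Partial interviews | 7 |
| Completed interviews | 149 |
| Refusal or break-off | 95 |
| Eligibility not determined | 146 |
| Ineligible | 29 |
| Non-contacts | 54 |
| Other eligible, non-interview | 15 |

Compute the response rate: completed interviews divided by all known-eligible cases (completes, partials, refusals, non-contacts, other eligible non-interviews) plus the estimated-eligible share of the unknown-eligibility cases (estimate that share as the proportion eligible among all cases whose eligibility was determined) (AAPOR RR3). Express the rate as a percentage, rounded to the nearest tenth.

Num → 149
Known eligible → 149 + 7 + 95 + 54 + 15 = 320
e = 320 / (320 + 29) = 320 / 349 = 0.9169
Estimated eligible among unknowns → 0.9169 × 146 = 133.87
Denominator → 320 + 133.87 = 453.87
RR3 = 149 / 453.87 = 0.3283

32.8%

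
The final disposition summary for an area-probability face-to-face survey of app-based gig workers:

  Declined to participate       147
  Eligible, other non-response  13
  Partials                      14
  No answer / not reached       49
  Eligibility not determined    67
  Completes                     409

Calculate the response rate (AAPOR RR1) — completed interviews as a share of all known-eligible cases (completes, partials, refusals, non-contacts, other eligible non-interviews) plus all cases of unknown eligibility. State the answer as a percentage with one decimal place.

58.5%

Top: 409
Denom: 409 + 14 + 147 + 49 + 13 + 67 = 699
RR1 = 409 / 699 = 0.5851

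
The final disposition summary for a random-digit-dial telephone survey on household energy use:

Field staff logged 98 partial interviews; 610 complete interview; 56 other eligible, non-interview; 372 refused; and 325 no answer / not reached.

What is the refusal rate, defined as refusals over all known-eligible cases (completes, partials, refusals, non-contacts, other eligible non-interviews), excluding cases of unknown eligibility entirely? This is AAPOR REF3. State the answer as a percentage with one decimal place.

25.5%

Numerator: 372
Denom: 610 + 98 + 372 + 325 + 56 = 1461
REF3 = 372 / 1461 = 0.2546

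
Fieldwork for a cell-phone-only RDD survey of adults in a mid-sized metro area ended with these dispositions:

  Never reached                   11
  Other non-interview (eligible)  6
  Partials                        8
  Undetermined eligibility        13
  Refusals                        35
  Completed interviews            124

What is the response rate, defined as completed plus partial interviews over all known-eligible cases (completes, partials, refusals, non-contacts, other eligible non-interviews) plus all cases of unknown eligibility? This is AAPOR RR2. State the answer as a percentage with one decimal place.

67.0%

Top → 124 + 8 = 132
Denominator → 124 + 8 + 35 + 11 + 6 + 13 = 197
RR2 = 132 / 197 = 0.6701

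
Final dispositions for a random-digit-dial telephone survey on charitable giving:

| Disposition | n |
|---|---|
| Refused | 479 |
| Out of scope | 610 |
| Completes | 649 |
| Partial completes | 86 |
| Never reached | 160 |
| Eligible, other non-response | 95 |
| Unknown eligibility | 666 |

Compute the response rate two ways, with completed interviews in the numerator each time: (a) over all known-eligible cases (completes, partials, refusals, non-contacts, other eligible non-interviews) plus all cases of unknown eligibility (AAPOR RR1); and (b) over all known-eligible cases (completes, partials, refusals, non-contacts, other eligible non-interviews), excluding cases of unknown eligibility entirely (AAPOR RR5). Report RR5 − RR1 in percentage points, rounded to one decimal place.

13.8

Num = 649
Base = 649 + 86 + 479 + 160 + 95 + 666 = 2135
RR1 = 649 / 2135 = 0.3040
Base = 649 + 86 + 479 + 160 + 95 = 1469
RR5 = 649 / 1469 = 0.4418
Difference = 44.18 − 30.40 = 13.78 percentage points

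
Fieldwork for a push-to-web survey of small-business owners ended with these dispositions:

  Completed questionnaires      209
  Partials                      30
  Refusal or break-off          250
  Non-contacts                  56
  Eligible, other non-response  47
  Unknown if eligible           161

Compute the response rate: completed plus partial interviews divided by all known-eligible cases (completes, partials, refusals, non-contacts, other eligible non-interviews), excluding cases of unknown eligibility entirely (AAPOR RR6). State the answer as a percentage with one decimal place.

40.4%

Numerator: 209 + 30 = 239
Denom: 209 + 30 + 250 + 56 + 47 = 592
RR6 = 239 / 592 = 0.4037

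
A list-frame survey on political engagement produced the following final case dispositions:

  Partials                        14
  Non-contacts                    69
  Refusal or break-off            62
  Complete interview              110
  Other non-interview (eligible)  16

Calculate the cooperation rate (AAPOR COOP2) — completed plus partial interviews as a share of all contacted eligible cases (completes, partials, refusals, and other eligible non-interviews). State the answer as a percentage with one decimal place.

Num: 110 + 14 = 124
Denom: 110 + 14 + 62 + 16 = 202
COOP2 = 124 / 202 = 0.6139

61.4%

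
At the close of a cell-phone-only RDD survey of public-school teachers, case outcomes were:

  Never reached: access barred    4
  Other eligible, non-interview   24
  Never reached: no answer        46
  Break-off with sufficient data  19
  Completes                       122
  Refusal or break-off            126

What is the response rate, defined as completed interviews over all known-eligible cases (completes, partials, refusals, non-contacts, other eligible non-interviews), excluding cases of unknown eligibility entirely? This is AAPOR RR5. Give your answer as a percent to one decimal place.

No contact after all attempts = 46 + 4 = 50
Num → 122
Denom → 122 + 19 + 126 + 50 + 24 = 341
RR5 = 122 / 341 = 0.3578

35.8%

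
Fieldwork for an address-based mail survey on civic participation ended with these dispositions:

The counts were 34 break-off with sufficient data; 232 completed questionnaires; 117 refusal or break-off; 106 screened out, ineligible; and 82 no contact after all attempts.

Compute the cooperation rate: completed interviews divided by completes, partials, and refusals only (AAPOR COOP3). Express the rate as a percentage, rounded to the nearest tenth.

60.6%

Top → 232
Denom → 232 + 34 + 117 = 383
COOP3 = 232 / 383 = 0.6057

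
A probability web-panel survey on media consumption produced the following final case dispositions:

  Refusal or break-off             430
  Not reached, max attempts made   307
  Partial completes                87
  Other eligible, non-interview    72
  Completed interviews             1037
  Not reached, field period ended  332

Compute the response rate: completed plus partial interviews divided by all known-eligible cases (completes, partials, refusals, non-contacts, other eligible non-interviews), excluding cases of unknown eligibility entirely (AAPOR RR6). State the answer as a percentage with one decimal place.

49.6%

No contact after all attempts = 332 + 307 = 639
Top = 1037 + 87 = 1124
Denom = 1037 + 87 + 430 + 639 + 72 = 2265
RR6 = 1124 / 2265 = 0.4962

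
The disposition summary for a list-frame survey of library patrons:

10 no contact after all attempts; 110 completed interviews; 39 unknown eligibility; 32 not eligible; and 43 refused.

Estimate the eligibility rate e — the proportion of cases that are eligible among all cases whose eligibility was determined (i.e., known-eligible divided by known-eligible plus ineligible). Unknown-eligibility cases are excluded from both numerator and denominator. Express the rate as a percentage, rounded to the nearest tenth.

Eligible (known) → 110 + 43 + 10 = 163
e = 163 / (163 + 32) = 163 / 195 = 0.8359

83.6%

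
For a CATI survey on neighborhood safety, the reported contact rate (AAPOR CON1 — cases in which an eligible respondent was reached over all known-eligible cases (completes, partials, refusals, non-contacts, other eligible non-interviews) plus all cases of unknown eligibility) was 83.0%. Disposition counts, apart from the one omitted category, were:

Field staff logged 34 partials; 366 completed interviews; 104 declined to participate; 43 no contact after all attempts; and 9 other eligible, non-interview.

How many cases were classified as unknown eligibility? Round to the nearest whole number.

Top: 366 + 34 + 104 + 9 = 513
CON1 = 513 / D = 0.830
D = 513 / 0.830 = 618.1
Remaining denominator categories sum to 556
unknown eligibility = 618.1 − 556 ≈ 62

62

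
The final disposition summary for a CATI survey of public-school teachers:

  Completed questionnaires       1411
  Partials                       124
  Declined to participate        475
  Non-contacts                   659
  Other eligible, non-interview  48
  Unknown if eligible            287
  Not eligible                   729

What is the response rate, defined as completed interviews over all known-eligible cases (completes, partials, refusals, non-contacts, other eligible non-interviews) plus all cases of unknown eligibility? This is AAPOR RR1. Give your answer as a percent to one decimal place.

47.0%

Numerator: 1411
Denominator: 1411 + 124 + 475 + 659 + 48 + 287 = 3004
RR1 = 1411 / 3004 = 0.4697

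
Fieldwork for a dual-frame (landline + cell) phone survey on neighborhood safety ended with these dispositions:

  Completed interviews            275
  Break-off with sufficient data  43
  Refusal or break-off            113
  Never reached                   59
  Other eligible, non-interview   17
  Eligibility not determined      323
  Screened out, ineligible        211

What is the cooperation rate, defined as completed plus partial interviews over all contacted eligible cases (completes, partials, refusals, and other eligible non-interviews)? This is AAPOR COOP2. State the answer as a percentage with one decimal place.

Top → 275 + 43 = 318
Denom → 275 + 43 + 113 + 17 = 448
COOP2 = 318 / 448 = 0.7098

71.0%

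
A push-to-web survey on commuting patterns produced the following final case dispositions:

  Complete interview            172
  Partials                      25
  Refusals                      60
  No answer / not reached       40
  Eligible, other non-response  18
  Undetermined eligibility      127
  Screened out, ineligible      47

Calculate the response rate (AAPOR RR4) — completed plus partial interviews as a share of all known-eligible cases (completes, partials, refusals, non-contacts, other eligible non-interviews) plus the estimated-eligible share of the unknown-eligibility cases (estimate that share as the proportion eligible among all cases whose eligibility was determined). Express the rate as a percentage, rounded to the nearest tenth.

46.3%

Numerator = 172 + 25 = 197
Eligible (known) = 172 + 25 + 60 + 40 + 18 = 315
e = 315 / (315 + 47) = 315 / 362 = 0.8702
e × U = 0.8702 × 127 = 110.52
Base = 315 + 110.52 = 425.52
RR4 = 197 / 425.52 = 0.4630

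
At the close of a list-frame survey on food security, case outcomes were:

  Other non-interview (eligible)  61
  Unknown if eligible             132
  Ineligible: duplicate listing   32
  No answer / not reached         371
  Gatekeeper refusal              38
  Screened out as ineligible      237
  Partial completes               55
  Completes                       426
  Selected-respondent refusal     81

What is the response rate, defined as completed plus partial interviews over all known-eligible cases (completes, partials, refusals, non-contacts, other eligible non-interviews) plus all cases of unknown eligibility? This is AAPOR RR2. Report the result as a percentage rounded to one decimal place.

Refused = 38 + 81 = 119
Not eligible = 237 + 32 = 269
Numerator = 426 + 55 = 481
Denom = 426 + 55 + 119 + 371 + 61 + 132 = 1164
RR2 = 481 / 1164 = 0.4132

41.3%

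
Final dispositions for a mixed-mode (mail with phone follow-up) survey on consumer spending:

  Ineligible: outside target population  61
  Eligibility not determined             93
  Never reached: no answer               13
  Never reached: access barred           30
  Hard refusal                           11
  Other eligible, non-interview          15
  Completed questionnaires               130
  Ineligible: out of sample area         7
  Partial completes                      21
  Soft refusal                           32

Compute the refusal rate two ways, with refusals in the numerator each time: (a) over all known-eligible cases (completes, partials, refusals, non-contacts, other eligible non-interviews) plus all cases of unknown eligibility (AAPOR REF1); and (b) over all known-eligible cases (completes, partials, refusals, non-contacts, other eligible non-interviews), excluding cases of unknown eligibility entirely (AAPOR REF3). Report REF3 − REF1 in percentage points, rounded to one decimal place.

Refused = 11 + 32 = 43
No contact after all attempts = 13 + 30 = 43
Out of scope = 61 + 7 = 68
Numerator → 43
Base → 130 + 21 + 43 + 43 + 15 + 93 = 345
REF1 = 43 / 345 = 0.1246
Base → 130 + 21 + 43 + 43 + 15 = 252
REF3 = 43 / 252 = 0.1706
Difference = 17.06 − 12.46 = 4.60 percentage points

4.6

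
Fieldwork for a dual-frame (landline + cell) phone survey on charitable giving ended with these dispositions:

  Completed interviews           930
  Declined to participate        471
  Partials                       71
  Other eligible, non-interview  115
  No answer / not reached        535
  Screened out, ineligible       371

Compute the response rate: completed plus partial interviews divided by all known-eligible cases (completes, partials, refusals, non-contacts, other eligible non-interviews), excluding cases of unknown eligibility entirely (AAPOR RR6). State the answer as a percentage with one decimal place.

Num = 930 + 71 = 1001
Denom = 930 + 71 + 471 + 535 + 115 = 2122
RR6 = 1001 / 2122 = 0.4717

47.2%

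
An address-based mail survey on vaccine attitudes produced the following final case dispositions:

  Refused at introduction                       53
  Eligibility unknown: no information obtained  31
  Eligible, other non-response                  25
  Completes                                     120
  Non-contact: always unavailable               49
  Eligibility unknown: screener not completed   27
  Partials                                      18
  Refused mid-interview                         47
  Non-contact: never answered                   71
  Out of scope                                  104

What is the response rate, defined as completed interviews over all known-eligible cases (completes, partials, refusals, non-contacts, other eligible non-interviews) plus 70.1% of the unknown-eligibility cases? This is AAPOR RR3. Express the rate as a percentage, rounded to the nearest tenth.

28.3%

Declined to participate = 53 + 47 = 100
No contact after all attempts = 71 + 49 = 120
Undetermined eligibility = 27 + 31 = 58
Numerator: 120
Determined eligible: 120 + 18 + 100 + 120 + 25 = 383
Eligible share of unknowns: 0.7010 × 58 = 40.66
Denom: 383 + 40.66 = 423.66
RR3 = 120 / 423.66 = 0.2832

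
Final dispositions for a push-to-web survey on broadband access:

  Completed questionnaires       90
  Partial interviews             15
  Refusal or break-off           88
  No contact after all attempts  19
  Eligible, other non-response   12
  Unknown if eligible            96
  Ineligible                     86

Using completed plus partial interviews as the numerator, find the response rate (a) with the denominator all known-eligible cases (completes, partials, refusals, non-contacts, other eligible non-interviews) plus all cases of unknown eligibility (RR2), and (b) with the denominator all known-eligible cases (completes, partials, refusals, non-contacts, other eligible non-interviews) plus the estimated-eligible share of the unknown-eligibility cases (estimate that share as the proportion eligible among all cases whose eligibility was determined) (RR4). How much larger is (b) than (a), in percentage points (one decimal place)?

3.0

Num = 90 + 15 = 105
Base = 90 + 15 + 88 + 19 + 12 + 96 = 320
RR2 = 105 / 320 = 0.3281
Eligible (known) = 90 + 15 + 88 + 19 + 12 = 224
e = 224 / (224 + 86) = 224 / 310 = 0.7226
e × U = 0.7226 × 96 = 69.37
Base = 224 + 69.37 = 293.37
RR4 = 105 / 293.37 = 0.3579
Difference = 35.79 − 32.81 = 2.98 percentage points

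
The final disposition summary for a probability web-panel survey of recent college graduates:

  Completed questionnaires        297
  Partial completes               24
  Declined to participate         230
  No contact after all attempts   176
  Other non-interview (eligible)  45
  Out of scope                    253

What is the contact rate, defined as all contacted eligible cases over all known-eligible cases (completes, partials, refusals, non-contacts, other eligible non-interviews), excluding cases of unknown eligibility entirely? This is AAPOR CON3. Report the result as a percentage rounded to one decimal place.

Numerator = 297 + 24 + 230 + 45 = 596
Base = 297 + 24 + 230 + 176 + 45 = 772
CON3 = 596 / 772 = 0.7720

77.2%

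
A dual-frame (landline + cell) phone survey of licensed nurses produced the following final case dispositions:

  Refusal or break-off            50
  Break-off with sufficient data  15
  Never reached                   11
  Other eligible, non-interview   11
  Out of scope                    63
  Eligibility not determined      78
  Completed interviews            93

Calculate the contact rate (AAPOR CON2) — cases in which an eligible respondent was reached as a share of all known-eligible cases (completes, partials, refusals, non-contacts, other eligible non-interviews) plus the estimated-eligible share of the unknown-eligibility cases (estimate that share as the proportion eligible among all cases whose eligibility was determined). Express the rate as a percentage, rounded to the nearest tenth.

71.1%

Numerator: 93 + 15 + 50 + 11 = 169
Determined eligible: 93 + 15 + 50 + 11 + 11 = 180
e = 180 / (180 + 63) = 180 / 243 = 0.7407
Eligible share of unknowns: 0.7407 × 78 = 57.77
Denominator: 180 + 57.77 = 237.77
CON2 = 169 / 237.77 = 0.7108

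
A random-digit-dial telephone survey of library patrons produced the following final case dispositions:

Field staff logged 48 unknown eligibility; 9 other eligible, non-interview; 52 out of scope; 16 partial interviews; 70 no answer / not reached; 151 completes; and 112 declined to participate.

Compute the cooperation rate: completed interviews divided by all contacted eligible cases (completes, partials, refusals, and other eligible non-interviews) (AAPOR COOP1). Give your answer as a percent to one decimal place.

Top → 151
Base → 151 + 16 + 112 + 9 = 288
COOP1 = 151 / 288 = 0.5243

52.4%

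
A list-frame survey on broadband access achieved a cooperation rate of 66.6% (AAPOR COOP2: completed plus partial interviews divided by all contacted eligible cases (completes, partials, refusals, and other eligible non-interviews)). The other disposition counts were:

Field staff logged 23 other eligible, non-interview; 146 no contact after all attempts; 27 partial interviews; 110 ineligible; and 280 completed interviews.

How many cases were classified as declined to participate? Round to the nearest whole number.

131

Num: 280 + 27 = 307
COOP2 = 307 / D = 0.666
D = 307 / 0.666 = 461.0
Other denominator terms total 330
declined to participate = 461.0 − 330 ≈ 131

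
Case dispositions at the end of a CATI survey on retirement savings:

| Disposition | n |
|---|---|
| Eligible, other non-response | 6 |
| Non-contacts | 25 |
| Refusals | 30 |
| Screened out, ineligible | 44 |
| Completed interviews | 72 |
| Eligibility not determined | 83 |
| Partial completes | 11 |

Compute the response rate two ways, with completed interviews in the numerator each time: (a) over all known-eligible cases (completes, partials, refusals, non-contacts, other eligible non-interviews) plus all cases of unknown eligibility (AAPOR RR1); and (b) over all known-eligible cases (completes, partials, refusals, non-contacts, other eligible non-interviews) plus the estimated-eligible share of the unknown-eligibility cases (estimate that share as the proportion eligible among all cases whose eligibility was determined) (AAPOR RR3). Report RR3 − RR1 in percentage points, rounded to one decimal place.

Num: 72
Base: 72 + 11 + 30 + 25 + 6 + 83 = 227
RR1 = 72 / 227 = 0.3172
Known eligible: 72 + 11 + 30 + 25 + 6 = 144
e = 144 / (144 + 44) = 144 / 188 = 0.7660
Estimated eligible among unknowns: 0.7660 × 83 = 63.58
Base: 144 + 63.58 = 207.58
RR3 = 72 / 207.58 = 0.3469
Difference = 34.69 − 31.72 = 2.97 percentage points

3.0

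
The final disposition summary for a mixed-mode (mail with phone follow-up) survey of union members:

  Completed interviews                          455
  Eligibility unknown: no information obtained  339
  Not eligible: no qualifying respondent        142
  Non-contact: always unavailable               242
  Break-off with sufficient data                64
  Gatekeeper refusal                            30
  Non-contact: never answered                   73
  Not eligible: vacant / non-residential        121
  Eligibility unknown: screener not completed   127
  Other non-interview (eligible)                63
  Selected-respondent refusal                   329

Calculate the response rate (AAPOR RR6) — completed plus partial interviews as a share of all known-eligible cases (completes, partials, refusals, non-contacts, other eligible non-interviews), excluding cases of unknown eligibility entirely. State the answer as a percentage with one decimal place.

Refused = 30 + 329 = 359
Non-contacts = 73 + 242 = 315
Eligibility not determined = 127 + 339 = 466
Screened out, ineligible = 142 + 121 = 263
Num: 455 + 64 = 519
Denom: 455 + 64 + 359 + 315 + 63 = 1256
RR6 = 519 / 1256 = 0.4132

41.3%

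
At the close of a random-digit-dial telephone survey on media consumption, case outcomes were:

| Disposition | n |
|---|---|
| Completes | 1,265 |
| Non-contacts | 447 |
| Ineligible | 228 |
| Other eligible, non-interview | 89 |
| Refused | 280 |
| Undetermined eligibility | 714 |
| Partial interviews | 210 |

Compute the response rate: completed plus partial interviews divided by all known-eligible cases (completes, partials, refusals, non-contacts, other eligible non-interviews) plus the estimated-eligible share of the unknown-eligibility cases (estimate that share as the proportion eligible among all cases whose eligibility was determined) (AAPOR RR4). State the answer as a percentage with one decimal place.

Num: 1265 + 210 = 1475
Determined eligible: 1265 + 210 + 280 + 447 + 89 = 2291
e = 2291 / (2291 + 228) = 2291 / 2519 = 0.9095
Eligible share of unknowns: 0.9095 × 714 = 649.38
Denominator: 2291 + 649.38 = 2940.38
RR4 = 1475 / 2940.38 = 0.5016

50.2%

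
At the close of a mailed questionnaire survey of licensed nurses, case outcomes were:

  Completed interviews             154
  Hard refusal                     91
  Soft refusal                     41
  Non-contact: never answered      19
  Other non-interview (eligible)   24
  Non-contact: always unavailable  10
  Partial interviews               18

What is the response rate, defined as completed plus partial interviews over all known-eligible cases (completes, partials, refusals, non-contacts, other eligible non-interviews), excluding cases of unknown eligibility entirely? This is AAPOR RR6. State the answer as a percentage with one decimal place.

Refused = 91 + 41 = 132
Never reached = 19 + 10 = 29
Num → 154 + 18 = 172
Denominator → 154 + 18 + 132 + 29 + 24 = 357
RR6 = 172 / 357 = 0.4818

48.2%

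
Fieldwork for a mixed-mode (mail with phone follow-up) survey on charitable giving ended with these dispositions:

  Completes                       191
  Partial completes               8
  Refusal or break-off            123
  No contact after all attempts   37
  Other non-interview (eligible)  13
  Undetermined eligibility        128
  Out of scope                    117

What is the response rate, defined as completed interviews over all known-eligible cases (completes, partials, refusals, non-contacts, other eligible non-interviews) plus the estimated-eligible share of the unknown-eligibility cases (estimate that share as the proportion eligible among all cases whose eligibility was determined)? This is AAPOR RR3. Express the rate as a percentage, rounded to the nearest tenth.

40.7%

Num → 191
Known eligible → 191 + 8 + 123 + 37 + 13 = 372
e = 372 / (372 + 117) = 372 / 489 = 0.7607
Estimated eligible among unknowns → 0.7607 × 128 = 97.37
Denominator → 372 + 97.37 = 469.37
RR3 = 191 / 469.37 = 0.4069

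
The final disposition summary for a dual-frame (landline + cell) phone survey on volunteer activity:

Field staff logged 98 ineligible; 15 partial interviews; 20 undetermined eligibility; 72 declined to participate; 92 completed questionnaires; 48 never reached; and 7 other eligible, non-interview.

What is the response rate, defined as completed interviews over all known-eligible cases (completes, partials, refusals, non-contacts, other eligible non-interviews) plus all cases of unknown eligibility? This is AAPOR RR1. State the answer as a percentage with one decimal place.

Num: 92
Denom: 92 + 15 + 72 + 48 + 7 + 20 = 254
RR1 = 92 / 254 = 0.3622

36.2%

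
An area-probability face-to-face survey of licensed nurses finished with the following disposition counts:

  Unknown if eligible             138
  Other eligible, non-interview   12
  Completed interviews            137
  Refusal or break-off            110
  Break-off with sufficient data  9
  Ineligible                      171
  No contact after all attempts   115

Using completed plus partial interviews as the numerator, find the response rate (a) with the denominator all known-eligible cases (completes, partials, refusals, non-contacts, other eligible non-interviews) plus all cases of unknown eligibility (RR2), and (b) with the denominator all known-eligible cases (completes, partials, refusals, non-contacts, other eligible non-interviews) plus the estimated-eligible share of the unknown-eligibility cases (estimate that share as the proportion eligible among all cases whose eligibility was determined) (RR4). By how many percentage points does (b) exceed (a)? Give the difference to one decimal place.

2.5

Num = 137 + 9 = 146
Denom = 137 + 9 + 110 + 115 + 12 + 138 = 521
RR2 = 146 / 521 = 0.2802
Known eligible = 137 + 9 + 110 + 115 + 12 = 383
e = 383 / (383 + 171) = 383 / 554 = 0.6913
e × U = 0.6913 × 138 = 95.40
Denom = 383 + 95.40 = 478.40
RR4 = 146 / 478.40 = 0.3052
Difference = 30.52 − 28.02 = 2.50 percentage points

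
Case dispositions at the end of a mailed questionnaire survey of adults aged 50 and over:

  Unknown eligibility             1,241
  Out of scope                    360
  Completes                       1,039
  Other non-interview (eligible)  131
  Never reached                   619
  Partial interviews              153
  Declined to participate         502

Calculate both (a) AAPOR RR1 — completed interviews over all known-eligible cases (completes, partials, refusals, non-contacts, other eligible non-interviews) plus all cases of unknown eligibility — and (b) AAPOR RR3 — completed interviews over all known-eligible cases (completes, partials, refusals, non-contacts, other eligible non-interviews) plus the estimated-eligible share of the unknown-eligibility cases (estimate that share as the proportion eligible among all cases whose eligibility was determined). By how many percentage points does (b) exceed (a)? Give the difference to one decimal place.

1.3

Num: 1039
Denominator: 1039 + 153 + 502 + 619 + 131 + 1241 = 3685
RR1 = 1039 / 3685 = 0.2820
Eligible (known): 1039 + 153 + 502 + 619 + 131 = 2444
e = 2444 / (2444 + 360) = 2444 / 2804 = 0.8716
Eligible share of unknowns: 0.8716 × 1241 = 1081.66
Denominator: 2444 + 1081.66 = 3525.66
RR3 = 1039 / 3525.66 = 0.2947
Difference = 29.47 − 28.20 = 1.27 percentage points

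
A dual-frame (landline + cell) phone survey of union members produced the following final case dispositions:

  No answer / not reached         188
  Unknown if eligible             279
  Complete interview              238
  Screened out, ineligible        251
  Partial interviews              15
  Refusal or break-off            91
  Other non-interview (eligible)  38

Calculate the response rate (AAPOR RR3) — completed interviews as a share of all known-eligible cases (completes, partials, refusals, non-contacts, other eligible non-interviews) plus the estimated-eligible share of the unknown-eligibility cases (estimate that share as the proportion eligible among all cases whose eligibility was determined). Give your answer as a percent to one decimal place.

31.2%

Num: 238
Determined eligible: 238 + 15 + 91 + 188 + 38 = 570
e = 570 / (570 + 251) = 570 / 821 = 0.6943
Eligible share of unknowns: 0.6943 × 279 = 193.71
Denom: 570 + 193.71 = 763.71
RR3 = 238 / 763.71 = 0.3116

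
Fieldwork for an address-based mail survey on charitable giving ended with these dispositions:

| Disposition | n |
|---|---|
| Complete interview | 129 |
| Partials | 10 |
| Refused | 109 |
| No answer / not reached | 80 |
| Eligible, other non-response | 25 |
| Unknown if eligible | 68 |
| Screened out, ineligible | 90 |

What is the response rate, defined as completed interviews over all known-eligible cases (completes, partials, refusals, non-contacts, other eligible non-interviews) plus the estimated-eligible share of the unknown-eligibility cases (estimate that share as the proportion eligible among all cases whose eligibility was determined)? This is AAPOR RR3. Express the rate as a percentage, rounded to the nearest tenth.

Top = 129
Known eligible = 129 + 10 + 109 + 80 + 25 = 353
e = 353 / (353 + 90) = 353 / 443 = 0.7968
Estimated eligible among unknowns = 0.7968 × 68 = 54.18
Denominator = 353 + 54.18 = 407.18
RR3 = 129 / 407.18 = 0.3168

31.7%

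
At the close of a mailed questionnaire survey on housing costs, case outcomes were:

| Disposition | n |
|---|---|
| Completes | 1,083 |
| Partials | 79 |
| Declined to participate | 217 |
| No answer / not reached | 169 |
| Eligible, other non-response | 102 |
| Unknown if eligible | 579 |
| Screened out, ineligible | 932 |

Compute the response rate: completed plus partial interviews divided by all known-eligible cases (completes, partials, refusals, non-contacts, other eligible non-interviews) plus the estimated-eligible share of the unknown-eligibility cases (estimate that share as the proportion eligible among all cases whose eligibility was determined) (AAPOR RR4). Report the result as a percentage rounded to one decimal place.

Top: 1083 + 79 = 1162
Known eligible: 1083 + 79 + 217 + 169 + 102 = 1650
e = 1650 / (1650 + 932) = 1650 / 2582 = 0.6390
Eligible share of unknowns: 0.6390 × 579 = 369.98
Base: 1650 + 369.98 = 2019.98
RR4 = 1162 / 2019.98 = 0.5753

57.5%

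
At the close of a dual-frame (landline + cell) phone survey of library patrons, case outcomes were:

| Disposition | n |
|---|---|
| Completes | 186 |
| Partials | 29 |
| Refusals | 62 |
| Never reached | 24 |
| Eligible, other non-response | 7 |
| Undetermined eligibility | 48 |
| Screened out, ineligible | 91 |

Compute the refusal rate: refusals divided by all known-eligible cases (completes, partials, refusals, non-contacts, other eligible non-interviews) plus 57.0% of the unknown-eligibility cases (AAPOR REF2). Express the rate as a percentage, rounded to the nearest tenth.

18.5%

Top = 62
Known eligible = 186 + 29 + 62 + 24 + 7 = 308
Estimated eligible among unknowns = 0.5700 × 48 = 27.36
Denominator = 308 + 27.36 = 335.36
REF2 = 62 / 335.36 = 0.1849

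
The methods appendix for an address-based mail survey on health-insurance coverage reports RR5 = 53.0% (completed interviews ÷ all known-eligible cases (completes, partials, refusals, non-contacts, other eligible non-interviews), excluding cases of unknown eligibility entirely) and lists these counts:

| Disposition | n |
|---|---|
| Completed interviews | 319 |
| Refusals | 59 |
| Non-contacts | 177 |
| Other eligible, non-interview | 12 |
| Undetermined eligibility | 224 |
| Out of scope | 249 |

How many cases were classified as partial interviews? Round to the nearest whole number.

35

RR5 = 319 / D = 0.530
D = 319 / 0.530 = 601.9
Rest of base = 567
partial interviews = 601.9 − 567 ≈ 35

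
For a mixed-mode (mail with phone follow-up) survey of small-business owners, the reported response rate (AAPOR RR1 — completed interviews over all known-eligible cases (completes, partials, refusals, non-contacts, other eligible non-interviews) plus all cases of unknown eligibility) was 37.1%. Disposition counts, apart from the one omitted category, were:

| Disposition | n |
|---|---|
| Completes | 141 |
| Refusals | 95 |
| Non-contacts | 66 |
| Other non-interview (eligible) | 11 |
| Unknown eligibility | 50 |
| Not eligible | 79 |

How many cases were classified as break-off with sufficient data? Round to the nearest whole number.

17

RR1 = 141 / D = 0.371
D = 141 / 0.371 = 380.1
Rest of base = 363
break-off with sufficient data = 380.1 − 363 ≈ 17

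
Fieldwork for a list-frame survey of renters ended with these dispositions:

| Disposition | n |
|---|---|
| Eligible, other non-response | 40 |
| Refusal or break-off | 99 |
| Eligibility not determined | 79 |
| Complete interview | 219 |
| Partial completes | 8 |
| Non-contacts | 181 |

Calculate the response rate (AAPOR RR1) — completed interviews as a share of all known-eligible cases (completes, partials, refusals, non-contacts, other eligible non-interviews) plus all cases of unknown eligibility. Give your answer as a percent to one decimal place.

35.0%

Num → 219
Denom → 219 + 8 + 99 + 181 + 40 + 79 = 626
RR1 = 219 / 626 = 0.3498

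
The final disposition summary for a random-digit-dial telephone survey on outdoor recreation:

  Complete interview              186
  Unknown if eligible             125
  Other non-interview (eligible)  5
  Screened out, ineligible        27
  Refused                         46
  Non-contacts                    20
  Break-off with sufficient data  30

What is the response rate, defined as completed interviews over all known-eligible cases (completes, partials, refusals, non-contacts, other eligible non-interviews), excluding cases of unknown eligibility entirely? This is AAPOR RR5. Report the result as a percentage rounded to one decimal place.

Numerator: 186
Denom: 186 + 30 + 46 + 20 + 5 = 287
RR5 = 186 / 287 = 0.6481

64.8%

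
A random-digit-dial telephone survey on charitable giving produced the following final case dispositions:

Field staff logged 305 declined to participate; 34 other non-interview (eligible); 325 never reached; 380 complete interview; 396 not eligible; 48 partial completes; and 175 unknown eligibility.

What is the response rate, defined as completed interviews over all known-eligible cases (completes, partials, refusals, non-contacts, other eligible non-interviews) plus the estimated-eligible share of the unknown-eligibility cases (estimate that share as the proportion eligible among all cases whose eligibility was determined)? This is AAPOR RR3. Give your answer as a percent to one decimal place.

31.1%

Numerator: 380
Known eligible: 380 + 48 + 305 + 325 + 34 = 1092
e = 1092 / (1092 + 396) = 1092 / 1488 = 0.7339
e × U: 0.7339 × 175 = 128.43
Denom: 1092 + 128.43 = 1220.43
RR3 = 380 / 1220.43 = 0.3114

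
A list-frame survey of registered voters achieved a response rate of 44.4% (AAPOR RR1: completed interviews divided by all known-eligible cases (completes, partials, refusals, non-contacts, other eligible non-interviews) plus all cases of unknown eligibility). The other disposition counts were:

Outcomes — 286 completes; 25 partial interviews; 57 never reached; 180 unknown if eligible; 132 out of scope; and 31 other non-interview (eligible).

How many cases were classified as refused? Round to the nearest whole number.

RR1 = 286 / D = 0.444
D = 286 / 0.444 = 644.1
Rest of base = 579
refused = 644.1 − 579 ≈ 65

65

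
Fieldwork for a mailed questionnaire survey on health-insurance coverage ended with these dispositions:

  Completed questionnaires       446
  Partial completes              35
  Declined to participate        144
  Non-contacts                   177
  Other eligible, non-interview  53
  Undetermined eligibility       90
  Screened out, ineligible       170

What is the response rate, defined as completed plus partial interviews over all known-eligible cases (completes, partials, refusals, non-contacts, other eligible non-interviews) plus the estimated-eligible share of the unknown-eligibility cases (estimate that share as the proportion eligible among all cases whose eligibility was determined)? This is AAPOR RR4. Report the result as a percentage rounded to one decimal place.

51.7%

Numerator = 446 + 35 = 481
Eligible (known) = 446 + 35 + 144 + 177 + 53 = 855
e = 855 / (855 + 170) = 855 / 1025 = 0.8341
Estimated eligible among unknowns = 0.8341 × 90 = 75.07
Base = 855 + 75.07 = 930.07
RR4 = 481 / 930.07 = 0.5172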